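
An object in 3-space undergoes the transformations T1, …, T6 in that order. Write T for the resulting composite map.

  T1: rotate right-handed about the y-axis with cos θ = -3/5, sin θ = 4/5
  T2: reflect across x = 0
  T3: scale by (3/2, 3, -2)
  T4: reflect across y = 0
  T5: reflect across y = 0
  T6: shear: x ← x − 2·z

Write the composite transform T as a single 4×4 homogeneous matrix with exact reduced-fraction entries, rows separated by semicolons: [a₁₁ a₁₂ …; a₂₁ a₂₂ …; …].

T1 = [-3/5 0 4/5 0; 0 1 0 0; -4/5 0 -3/5 0; 0 0 0 1]
T2·T1 = [3/5 0 -4/5 0; 0 1 0 0; -4/5 0 -3/5 0; 0 0 0 1]
T3·…·T1 = [9/10 0 -6/5 0; 0 3 0 0; 8/5 0 6/5 0; 0 0 0 1]
T4·…·T1 = [9/10 0 -6/5 0; 0 -3 0 0; 8/5 0 6/5 0; 0 0 0 1]
T5·…·T1 = [9/10 0 -6/5 0; 0 3 0 0; 8/5 0 6/5 0; 0 0 0 1]
T6·…·T1 = [-23/10 0 -18/5 0; 0 3 0 0; 8/5 0 6/5 0; 0 0 0 1]

T = [-23/10 0 -18/5 0; 0 3 0 0; 8/5 0 6/5 0; 0 0 0 1]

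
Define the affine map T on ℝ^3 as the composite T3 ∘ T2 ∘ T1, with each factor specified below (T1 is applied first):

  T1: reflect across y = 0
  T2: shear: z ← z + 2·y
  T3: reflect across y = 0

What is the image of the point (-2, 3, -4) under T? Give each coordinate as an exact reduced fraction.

T(p) = (-2, 3, -10)

T1 reflect across y = 0: (-2, 3, -4) → (-2, -3, -4)
T2 shear: z ← z + 2·y: (-2, -3, -4) → (-2, -3, -10)
T3 reflect across y = 0: (-2, -3, -10) → (-2, 3, -10)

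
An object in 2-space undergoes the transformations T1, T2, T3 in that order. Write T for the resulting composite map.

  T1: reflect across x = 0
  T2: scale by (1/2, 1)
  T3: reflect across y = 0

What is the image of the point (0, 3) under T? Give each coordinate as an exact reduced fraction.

T1 reflect across x = 0: (0, 3) → (0, 3)
T2 scale by (1/2, 1): (0, 3) → (0, 3)
T3 reflect across y = 0: (0, 3) → (0, -3)

T(p) = (0, -3)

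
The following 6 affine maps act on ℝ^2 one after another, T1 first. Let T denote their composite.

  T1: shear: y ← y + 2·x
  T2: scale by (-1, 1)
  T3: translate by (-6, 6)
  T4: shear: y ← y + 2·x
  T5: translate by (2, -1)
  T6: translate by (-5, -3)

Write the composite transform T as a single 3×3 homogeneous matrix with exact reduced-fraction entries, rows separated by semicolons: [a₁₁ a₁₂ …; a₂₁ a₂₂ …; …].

T1 = [1 0 0; 2 1 0; 0 0 1]
T2·T1 = [-1 0 0; 2 1 0; 0 0 1]
T3·…·T1 = [-1 0 -6; 2 1 6; 0 0 1]
T4·…·T1 = [-1 0 -6; 0 1 -6; 0 0 1]
T5·…·T1 = [-1 0 -4; 0 1 -7; 0 0 1]
T6·…·T1 = [-1 0 -9; 0 1 -10; 0 0 1]

T = [-1 0 -9; 0 1 -10; 0 0 1]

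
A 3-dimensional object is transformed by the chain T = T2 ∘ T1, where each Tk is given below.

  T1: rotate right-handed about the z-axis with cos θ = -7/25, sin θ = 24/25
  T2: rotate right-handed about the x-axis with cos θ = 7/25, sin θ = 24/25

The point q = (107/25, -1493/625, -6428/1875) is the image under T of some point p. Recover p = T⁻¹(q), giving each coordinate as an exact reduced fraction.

p = (-5, -3, 4/3)

T1 = [-7/25 -24/25 0 0; 24/25 -7/25 0 0; 0 0 1 0; 0 0 0 1]
T2·T1 = [-7/25 -24/25 0 0; 168/625 -49/625 -24/25 0; 576/625 -168/625 7/25 0; 0 0 0 1]
det M = 1; M⁻¹ = [-7/25 168/625 576/625 0; -24/25 -49/625 -168/625 0; 0 -24/25 7/25 0; 0 0 0 1]
M⁻¹ · (107/25, -1493/625, -6428/1875)ᵀ = (-5, -3, 4/3)ᵀ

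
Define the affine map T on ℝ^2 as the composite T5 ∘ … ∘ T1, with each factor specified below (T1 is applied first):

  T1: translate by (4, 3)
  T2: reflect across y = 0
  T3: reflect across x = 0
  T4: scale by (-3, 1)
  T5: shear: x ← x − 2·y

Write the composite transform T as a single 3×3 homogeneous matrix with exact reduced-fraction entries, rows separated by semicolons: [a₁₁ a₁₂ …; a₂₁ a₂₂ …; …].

T = [3 2 18; 0 -1 -3; 0 0 1]

T1 = [1 0 4; 0 1 3; 0 0 1]
T2·T1 = [1 0 4; 0 -1 -3; 0 0 1]
T3·…·T1 = [-1 0 -4; 0 -1 -3; 0 0 1]
T4·…·T1 = [3 0 12; 0 -1 -3; 0 0 1]
T5·…·T1 = [3 2 18; 0 -1 -3; 0 0 1]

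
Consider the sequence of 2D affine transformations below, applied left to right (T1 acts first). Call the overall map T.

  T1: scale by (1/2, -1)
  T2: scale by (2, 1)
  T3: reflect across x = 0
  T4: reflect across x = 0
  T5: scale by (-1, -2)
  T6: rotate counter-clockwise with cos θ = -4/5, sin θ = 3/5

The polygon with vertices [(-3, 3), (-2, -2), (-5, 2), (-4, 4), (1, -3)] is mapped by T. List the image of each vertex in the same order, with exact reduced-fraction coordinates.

image vertices: (-6, -3), (4/5, 22/5), (-32/5, -1/5), (-8, -4), (22/5, 21/5)

T1 scale by (1/2, -1): (-3, 3) → (-3/2, -3); (-2, -2) → (-1, 2); (-5, 2) → (-5/2, -2); (-4, 4) → (-2, -4); (1, -3) → (1/2, 3)
T2 scale by (2, 1): (-3/2, -3) → (-3, -3); (-1, 2) → (-2, 2); (-5/2, -2) → (-5, -2); (-2, -4) → (-4, -4); (1/2, 3) → (1, 3)
T3 reflect across x = 0: (-3, -3) → (3, -3); (-2, 2) → (2, 2); (-5, -2) → (5, -2); (-4, -4) → (4, -4); (1, 3) → (-1, 3)
T4 reflect across x = 0: (3, -3) → (-3, -3); (2, 2) → (-2, 2); (5, -2) → (-5, -2); (4, -4) → (-4, -4); (-1, 3) → (1, 3)
T5 scale by (-1, -2): (-3, -3) → (3, 6); (-2, 2) → (2, -4); (-5, -2) → (5, 4); (-4, -4) → (4, 8); (1, 3) → (-1, -6)
T6 rotate counter-clockwise with cos θ = -4/5, sin θ = 3/5: (3, 6) → (-6, -3); (2, -4) → (4/5, 22/5); (5, 4) → (-32/5, -1/5); (4, 8) → (-8, -4); (-1, -6) → (22/5, 21/5)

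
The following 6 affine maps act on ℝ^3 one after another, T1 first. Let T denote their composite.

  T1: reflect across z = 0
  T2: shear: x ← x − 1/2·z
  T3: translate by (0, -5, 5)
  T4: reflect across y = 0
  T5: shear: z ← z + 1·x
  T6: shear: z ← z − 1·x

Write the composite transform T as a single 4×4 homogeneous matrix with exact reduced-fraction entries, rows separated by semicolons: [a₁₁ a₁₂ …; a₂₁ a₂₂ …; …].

T1 = [1 0 0 0; 0 1 0 0; 0 0 -1 0; 0 0 0 1]
T2·T1 = [1 0 1/2 0; 0 1 0 0; 0 0 -1 0; 0 0 0 1]
T3·…·T1 = [1 0 1/2 0; 0 1 0 -5; 0 0 -1 5; 0 0 0 1]
T4·…·T1 = [1 0 1/2 0; 0 -1 0 5; 0 0 -1 5; 0 0 0 1]
T5·…·T1 = [1 0 1/2 0; 0 -1 0 5; 1 0 -1/2 5; 0 0 0 1]
T6·…·T1 = [1 0 1/2 0; 0 -1 0 5; 0 0 -1 5; 0 0 0 1]

T = [1 0 1/2 0; 0 -1 0 5; 0 0 -1 5; 0 0 0 1]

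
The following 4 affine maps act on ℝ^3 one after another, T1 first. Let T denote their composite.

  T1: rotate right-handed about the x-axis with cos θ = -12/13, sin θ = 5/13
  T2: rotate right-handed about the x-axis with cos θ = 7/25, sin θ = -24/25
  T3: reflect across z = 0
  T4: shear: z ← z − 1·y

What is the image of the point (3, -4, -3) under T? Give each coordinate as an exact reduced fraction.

T1 rotate right-handed about the x-axis with cos θ = -12/13, sin θ = 5/13: (3, -4, -3) → (3, 63/13, 16/13)
T2 rotate right-handed about the x-axis with cos θ = 7/25, sin θ = -24/25: (3, 63/13, 16/13) → (3, 33/13, -56/13)
T3 reflect across z = 0: (3, 33/13, -56/13) → (3, 33/13, 56/13)
T4 shear: z ← z − 1·y: (3, 33/13, 56/13) → (3, 33/13, 23/13)

T(p) = (3, 33/13, 23/13)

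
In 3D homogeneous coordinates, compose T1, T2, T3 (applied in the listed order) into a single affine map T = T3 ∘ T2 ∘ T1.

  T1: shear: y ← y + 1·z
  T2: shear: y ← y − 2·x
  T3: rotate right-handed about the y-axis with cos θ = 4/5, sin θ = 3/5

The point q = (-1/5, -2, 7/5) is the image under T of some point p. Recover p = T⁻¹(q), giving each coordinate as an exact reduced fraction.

p = (-1, -5, 1)

T1 = [1 0 0 0; 0 1 1 0; 0 0 1 0; 0 0 0 1]
T2·T1 = [1 0 0 0; -2 1 1 0; 0 0 1 0; 0 0 0 1]
T3·…·T1 = [4/5 0 3/5 0; -2 1 1 0; -3/5 0 4/5 0; 0 0 0 1]
det M = 1; M⁻¹ = [4/5 0 -3/5 0; 1 1 -2 0; 3/5 0 4/5 0; 0 0 0 1]
M⁻¹ · (-1/5, -2, 7/5)ᵀ = (-1, -5, 1)ᵀ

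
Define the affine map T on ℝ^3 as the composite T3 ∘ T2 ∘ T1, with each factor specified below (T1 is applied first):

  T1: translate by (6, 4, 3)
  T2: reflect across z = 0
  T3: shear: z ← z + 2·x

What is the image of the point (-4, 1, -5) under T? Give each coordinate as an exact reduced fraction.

T(p) = (2, 5, 6)

T1 translate by (6, 4, 3): (-4, 1, -5) → (2, 5, -2)
T2 reflect across z = 0: (2, 5, -2) → (2, 5, 2)
T3 shear: z ← z + 2·x: (2, 5, 2) → (2, 5, 6)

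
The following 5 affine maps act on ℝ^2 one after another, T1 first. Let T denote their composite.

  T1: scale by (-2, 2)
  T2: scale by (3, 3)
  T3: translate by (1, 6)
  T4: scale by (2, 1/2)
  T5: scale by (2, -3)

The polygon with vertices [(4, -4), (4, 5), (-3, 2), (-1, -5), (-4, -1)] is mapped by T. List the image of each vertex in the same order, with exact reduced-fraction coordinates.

T1 scale by (-2, 2): (4, -4) → (-8, -8); (4, 5) → (-8, 10); (-3, 2) → (6, 4); (-1, -5) → (2, -10); (-4, -1) → (8, -2)
T2 scale by (3, 3): (-8, -8) → (-24, -24); (-8, 10) → (-24, 30); (6, 4) → (18, 12); (2, -10) → (6, -30); (8, -2) → (24, -6)
T3 translate by (1, 6): (-24, -24) → (-23, -18); (-24, 30) → (-23, 36); (18, 12) → (19, 18); (6, -30) → (7, -24); (24, -6) → (25, 0)
T4 scale by (2, 1/2): (-23, -18) → (-46, -9); (-23, 36) → (-46, 18); (19, 18) → (38, 9); (7, -24) → (14, -12); (25, 0) → (50, 0)
T5 scale by (2, -3): (-46, -9) → (-92, 27); (-46, 18) → (-92, -54); (38, 9) → (76, -27); (14, -12) → (28, 36); (50, 0) → (100, 0)

image vertices: (-92, 27), (-92, -54), (76, -27), (28, 36), (100, 0)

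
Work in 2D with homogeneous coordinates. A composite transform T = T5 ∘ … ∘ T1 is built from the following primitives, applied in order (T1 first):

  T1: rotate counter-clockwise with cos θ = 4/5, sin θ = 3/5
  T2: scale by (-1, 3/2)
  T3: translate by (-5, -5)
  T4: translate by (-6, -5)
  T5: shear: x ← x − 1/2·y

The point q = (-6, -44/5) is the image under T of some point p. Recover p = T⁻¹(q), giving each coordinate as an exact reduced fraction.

T1 = [4/5 -3/5 0; 3/5 4/5 0; 0 0 1]
T2·T1 = [-4/5 3/5 0; 9/10 6/5 0; 0 0 1]
T3·…·T1 = [-4/5 3/5 -5; 9/10 6/5 -5; 0 0 1]
T4·…·T1 = [-4/5 3/5 -11; 9/10 6/5 -10; 0 0 1]
T5·…·T1 = [-5/4 0 -6; 9/10 6/5 -10; 0 0 1]
det M = -3/2; M⁻¹ = [-4/5 0 -24/5; 3/5 5/6 179/15; 0 0 1]
M⁻¹ · (-6, -44/5)ᵀ = (0, 1)ᵀ

p = (0, 1)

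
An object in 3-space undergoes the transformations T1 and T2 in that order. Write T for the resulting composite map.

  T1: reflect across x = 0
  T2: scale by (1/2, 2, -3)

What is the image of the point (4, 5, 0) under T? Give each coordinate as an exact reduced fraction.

T1 reflect across x = 0: (4, 5, 0) → (-4, 5, 0)
T2 scale by (1/2, 2, -3): (-4, 5, 0) → (-2, 10, 0)

T(p) = (-2, 10, 0)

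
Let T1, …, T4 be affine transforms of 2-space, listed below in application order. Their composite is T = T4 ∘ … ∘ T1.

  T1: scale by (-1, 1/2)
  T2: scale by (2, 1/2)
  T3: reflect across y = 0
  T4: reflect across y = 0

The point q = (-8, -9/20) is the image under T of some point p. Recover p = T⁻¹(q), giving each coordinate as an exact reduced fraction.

T1 = [-1 0 0; 0 1/2 0; 0 0 1]
T2·T1 = [-2 0 0; 0 1/4 0; 0 0 1]
T3·…·T1 = [-2 0 0; 0 -1/4 0; 0 0 1]
T4·…·T1 = [-2 0 0; 0 1/4 0; 0 0 1]
det M = -1/2; M⁻¹ = [-1/2 0 0; 0 4 0; 0 0 1]
M⁻¹ · (-8, -9/20)ᵀ = (4, -9/5)ᵀ

p = (4, -9/5)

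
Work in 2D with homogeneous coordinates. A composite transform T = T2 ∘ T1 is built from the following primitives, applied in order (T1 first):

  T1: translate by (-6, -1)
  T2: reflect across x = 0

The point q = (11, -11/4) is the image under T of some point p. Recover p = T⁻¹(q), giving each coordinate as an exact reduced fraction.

T1 = [1 0 -6; 0 1 -1; 0 0 1]
T2·T1 = [-1 0 6; 0 1 -1; 0 0 1]
det M = -1; M⁻¹ = [-1 0 6; 0 1 1; 0 0 1]
M⁻¹ · (11, -11/4)ᵀ = (-5, -7/4)ᵀ

p = (-5, -7/4)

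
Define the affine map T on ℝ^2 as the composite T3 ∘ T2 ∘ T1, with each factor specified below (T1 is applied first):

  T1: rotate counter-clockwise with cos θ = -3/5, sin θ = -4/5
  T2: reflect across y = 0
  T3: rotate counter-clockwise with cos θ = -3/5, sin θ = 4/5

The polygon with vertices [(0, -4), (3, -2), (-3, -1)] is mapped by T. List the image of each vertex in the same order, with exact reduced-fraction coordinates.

image vertices: (96/25, -28/25), (27/25, -86/25), (9/5, 13/5)

T1 rotate counter-clockwise with cos θ = -3/5, sin θ = -4/5: (0, -4) → (-16/5, 12/5); (3, -2) → (-17/5, -6/5); (-3, -1) → (1, 3)
T2 reflect across y = 0: (-16/5, 12/5) → (-16/5, -12/5); (-17/5, -6/5) → (-17/5, 6/5); (1, 3) → (1, -3)
T3 rotate counter-clockwise with cos θ = -3/5, sin θ = 4/5: (-16/5, -12/5) → (96/25, -28/25); (-17/5, 6/5) → (27/25, -86/25); (1, -3) → (9/5, 13/5)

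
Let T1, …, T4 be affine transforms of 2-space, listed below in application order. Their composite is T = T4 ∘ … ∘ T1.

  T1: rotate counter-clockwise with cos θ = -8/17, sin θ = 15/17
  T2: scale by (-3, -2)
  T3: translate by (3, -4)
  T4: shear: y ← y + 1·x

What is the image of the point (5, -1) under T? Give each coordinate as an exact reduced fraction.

T1 rotate counter-clockwise with cos θ = -8/17, sin θ = 15/17: (5, -1) → (-25/17, 83/17)
T2 scale by (-3, -2): (-25/17, 83/17) → (75/17, -166/17)
T3 translate by (3, -4): (75/17, -166/17) → (126/17, -234/17)
T4 shear: y ← y + 1·x: (126/17, -234/17) → (126/17, -108/17)

T(p) = (126/17, -108/17)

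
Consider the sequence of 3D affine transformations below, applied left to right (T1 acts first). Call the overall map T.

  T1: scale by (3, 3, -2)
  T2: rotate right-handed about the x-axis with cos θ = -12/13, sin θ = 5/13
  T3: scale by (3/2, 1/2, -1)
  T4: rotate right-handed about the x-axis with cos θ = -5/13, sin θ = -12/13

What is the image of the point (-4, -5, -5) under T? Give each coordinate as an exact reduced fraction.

T(p) = (-18, 155/13, -135/13)

T1 scale by (3, 3, -2): (-4, -5, -5) → (-12, -15, 10)
T2 rotate right-handed about the x-axis with cos θ = -12/13, sin θ = 5/13: (-12, -15, 10) → (-12, 10, -15)
T3 scale by (3/2, 1/2, -1): (-12, 10, -15) → (-18, 5, 15)
T4 rotate right-handed about the x-axis with cos θ = -5/13, sin θ = -12/13: (-18, 5, 15) → (-18, 155/13, -135/13)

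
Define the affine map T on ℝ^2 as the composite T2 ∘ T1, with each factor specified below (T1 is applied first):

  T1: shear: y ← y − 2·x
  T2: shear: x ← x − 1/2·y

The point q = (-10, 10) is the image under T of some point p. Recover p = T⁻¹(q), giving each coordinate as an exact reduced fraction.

T1 = [1 0 0; -2 1 0; 0 0 1]
T2·T1 = [2 -1/2 0; -2 1 0; 0 0 1]
det M = 1; M⁻¹ = [1 1/2 0; 2 2 0; 0 0 1]
M⁻¹ · (-10, 10)ᵀ = (-5, 0)ᵀ

p = (-5, 0)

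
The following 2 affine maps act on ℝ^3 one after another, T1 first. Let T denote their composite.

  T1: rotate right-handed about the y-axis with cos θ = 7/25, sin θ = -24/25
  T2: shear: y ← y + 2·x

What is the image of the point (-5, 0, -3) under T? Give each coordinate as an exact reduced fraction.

T1 rotate right-handed about the y-axis with cos θ = 7/25, sin θ = -24/25: (-5, 0, -3) → (37/25, 0, -141/25)
T2 shear: y ← y + 2·x: (37/25, 0, -141/25) → (37/25, 74/25, -141/25)

T(p) = (37/25, 74/25, -141/25)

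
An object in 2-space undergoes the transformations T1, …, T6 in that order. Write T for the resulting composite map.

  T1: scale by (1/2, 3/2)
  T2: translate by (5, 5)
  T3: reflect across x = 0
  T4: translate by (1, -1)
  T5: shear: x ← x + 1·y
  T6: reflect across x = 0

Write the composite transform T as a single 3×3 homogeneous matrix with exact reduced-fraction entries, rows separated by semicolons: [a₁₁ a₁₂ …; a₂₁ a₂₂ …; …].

T = [1/2 -3/2 0; 0 3/2 4; 0 0 1]

T1 = [1/2 0 0; 0 3/2 0; 0 0 1]
T2·T1 = [1/2 0 5; 0 3/2 5; 0 0 1]
T3·…·T1 = [-1/2 0 -5; 0 3/2 5; 0 0 1]
T4·…·T1 = [-1/2 0 -4; 0 3/2 4; 0 0 1]
T5·…·T1 = [-1/2 3/2 0; 0 3/2 4; 0 0 1]
T6·…·T1 = [1/2 -3/2 0; 0 3/2 4; 0 0 1]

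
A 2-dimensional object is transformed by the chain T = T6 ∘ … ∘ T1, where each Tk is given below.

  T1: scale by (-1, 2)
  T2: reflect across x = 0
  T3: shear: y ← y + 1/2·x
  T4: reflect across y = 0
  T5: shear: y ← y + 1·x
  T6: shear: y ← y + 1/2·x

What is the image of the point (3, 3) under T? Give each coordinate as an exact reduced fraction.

T1 scale by (-1, 2): (3, 3) → (-3, 6)
T2 reflect across x = 0: (-3, 6) → (3, 6)
T3 shear: y ← y + 1/2·x: (3, 6) → (3, 15/2)
T4 reflect across y = 0: (3, 15/2) → (3, -15/2)
T5 shear: y ← y + 1·x: (3, -15/2) → (3, -9/2)
T6 shear: y ← y + 1/2·x: (3, -9/2) → (3, -3)

T(p) = (3, -3)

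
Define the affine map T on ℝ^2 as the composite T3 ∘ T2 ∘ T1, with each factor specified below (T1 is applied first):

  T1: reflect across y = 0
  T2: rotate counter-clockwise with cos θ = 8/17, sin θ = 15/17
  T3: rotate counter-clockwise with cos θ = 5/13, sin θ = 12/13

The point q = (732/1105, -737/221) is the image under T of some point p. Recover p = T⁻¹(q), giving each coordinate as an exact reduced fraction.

T1 = [1 0 0; 0 -1 0; 0 0 1]
T2·T1 = [8/17 15/17 0; 15/17 -8/17 0; 0 0 1]
T3·…·T1 = [-140/221 171/221 0; 171/221 140/221 0; 0 0 1]
det M = -1; M⁻¹ = [-140/221 171/221 0; 171/221 140/221 0; 0 0 1]
M⁻¹ · (732/1105, -737/221)ᵀ = (-3, -8/5)ᵀ

p = (-3, -8/5)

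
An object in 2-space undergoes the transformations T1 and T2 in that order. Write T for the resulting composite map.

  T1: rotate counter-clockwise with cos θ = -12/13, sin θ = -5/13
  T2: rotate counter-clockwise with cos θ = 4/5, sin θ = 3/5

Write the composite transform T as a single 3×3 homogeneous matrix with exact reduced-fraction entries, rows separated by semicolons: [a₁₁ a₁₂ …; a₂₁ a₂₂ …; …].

T1 = [-12/13 5/13 0; -5/13 -12/13 0; 0 0 1]
T2·T1 = [-33/65 56/65 0; -56/65 -33/65 0; 0 0 1]

T = [-33/65 56/65 0; -56/65 -33/65 0; 0 0 1]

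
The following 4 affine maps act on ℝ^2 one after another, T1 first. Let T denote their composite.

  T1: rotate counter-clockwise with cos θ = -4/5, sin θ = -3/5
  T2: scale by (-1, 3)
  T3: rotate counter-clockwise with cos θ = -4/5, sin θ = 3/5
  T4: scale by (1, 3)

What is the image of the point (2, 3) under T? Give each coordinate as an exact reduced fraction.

T1 rotate counter-clockwise with cos θ = -4/5, sin θ = -3/5: (2, 3) → (1/5, -18/5)
T2 scale by (-1, 3): (1/5, -18/5) → (-1/5, -54/5)
T3 rotate counter-clockwise with cos θ = -4/5, sin θ = 3/5: (-1/5, -54/5) → (166/25, 213/25)
T4 scale by (1, 3): (166/25, 213/25) → (166/25, 639/25)

T(p) = (166/25, 639/25)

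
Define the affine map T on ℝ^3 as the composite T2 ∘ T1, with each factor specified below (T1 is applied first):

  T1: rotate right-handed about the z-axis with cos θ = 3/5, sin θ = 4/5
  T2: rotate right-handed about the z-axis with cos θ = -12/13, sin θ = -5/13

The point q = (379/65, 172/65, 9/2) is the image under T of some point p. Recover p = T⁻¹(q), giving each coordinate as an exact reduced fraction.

T1 = [3/5 -4/5 0 0; 4/5 3/5 0 0; 0 0 1 0; 0 0 0 1]
T2·T1 = [-16/65 63/65 0 0; -63/65 -16/65 0 0; 0 0 1 0; 0 0 0 1]
det M = 1; M⁻¹ = [-16/65 -63/65 0 0; 63/65 -16/65 0 0; 0 0 1 0; 0 0 0 1]
M⁻¹ · (379/65, 172/65, 9/2)ᵀ = (-4, 5, 9/2)ᵀ

p = (-4, 5, 9/2)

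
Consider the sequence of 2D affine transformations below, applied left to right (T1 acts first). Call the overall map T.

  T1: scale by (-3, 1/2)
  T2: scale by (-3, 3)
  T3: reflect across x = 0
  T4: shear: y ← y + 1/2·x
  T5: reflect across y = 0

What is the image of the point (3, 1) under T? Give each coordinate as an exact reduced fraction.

T(p) = (-27, 12)

T1 scale by (-3, 1/2): (3, 1) → (-9, 1/2)
T2 scale by (-3, 3): (-9, 1/2) → (27, 3/2)
T3 reflect across x = 0: (27, 3/2) → (-27, 3/2)
T4 shear: y ← y + 1/2·x: (-27, 3/2) → (-27, -12)
T5 reflect across y = 0: (-27, -12) → (-27, 12)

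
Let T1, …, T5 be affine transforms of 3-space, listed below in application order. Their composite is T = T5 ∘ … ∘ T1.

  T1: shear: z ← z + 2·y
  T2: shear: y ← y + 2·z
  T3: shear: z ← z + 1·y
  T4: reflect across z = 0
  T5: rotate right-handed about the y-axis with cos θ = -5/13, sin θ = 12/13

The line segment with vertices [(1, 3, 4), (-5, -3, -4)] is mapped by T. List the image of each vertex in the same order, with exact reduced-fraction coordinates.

image vertices: (-401/13, 23, 153/13), (421/13, -23, -105/13)

T1 shear: z ← z + 2·y: (1, 3, 4) → (1, 3, 10); (-5, -3, -4) → (-5, -3, -10)
T2 shear: y ← y + 2·z: (1, 3, 10) → (1, 23, 10); (-5, -3, -10) → (-5, -23, -10)
T3 shear: z ← z + 1·y: (1, 23, 10) → (1, 23, 33); (-5, -23, -10) → (-5, -23, -33)
T4 reflect across z = 0: (1, 23, 33) → (1, 23, -33); (-5, -23, -33) → (-5, -23, 33)
T5 rotate right-handed about the y-axis with cos θ = -5/13, sin θ = 12/13: (1, 23, -33) → (-401/13, 23, 153/13); (-5, -23, 33) → (421/13, -23, -105/13)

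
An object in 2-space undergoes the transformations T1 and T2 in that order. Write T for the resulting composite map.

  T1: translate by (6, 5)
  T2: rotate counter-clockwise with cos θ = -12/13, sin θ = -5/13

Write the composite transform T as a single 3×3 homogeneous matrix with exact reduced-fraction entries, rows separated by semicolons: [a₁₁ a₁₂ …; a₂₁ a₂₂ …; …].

T1 = [1 0 6; 0 1 5; 0 0 1]
T2·T1 = [-12/13 5/13 -47/13; -5/13 -12/13 -90/13; 0 0 1]

T = [-12/13 5/13 -47/13; -5/13 -12/13 -90/13; 0 0 1]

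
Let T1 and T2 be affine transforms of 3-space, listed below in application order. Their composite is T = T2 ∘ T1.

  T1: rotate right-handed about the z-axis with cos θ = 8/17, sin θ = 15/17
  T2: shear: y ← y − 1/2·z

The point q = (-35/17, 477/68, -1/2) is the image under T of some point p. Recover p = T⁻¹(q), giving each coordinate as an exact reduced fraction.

T1 = [8/17 -15/17 0 0; 15/17 8/17 0 0; 0 0 1 0; 0 0 0 1]
T2·T1 = [8/17 -15/17 0 0; 15/17 8/17 -1/2 0; 0 0 1 0; 0 0 0 1]
det M = 1; M⁻¹ = [8/17 15/17 15/34 0; -15/17 8/17 4/17 0; 0 0 1 0; 0 0 0 1]
M⁻¹ · (-35/17, 477/68, -1/2)ᵀ = (5, 5, -1/2)ᵀ

p = (5, 5, -1/2)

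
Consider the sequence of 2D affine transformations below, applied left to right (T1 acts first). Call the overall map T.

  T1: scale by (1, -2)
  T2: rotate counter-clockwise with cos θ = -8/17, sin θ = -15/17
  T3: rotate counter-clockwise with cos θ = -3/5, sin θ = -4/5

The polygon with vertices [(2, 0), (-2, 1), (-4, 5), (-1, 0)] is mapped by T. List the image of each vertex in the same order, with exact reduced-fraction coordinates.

T1 scale by (1, -2): (2, 0) → (2, 0); (-2, 1) → (-2, -2); (-4, 5) → (-4, -10); (-1, 0) → (-1, 0)
T2 rotate counter-clockwise with cos θ = -8/17, sin θ = -15/17: (2, 0) → (-16/17, -30/17); (-2, -2) → (-14/17, 46/17); (-4, -10) → (-118/17, 140/17); (-1, 0) → (8/17, 15/17)
T3 rotate counter-clockwise with cos θ = -3/5, sin θ = -4/5: (-16/17, -30/17) → (-72/85, 154/85); (-14/17, 46/17) → (226/85, -82/85); (-118/17, 140/17) → (914/85, 52/85); (8/17, 15/17) → (36/85, -77/85)

image vertices: (-72/85, 154/85), (226/85, -82/85), (914/85, 52/85), (36/85, -77/85)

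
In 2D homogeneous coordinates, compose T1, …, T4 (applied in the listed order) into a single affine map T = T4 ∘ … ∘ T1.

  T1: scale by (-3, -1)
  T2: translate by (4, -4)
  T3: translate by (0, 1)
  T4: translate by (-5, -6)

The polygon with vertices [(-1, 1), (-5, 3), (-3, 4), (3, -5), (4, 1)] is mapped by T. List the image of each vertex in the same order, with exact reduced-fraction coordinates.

image vertices: (2, -10), (14, -12), (8, -13), (-10, -4), (-13, -10)

T1 scale by (-3, -1): (-1, 1) → (3, -1); (-5, 3) → (15, -3); (-3, 4) → (9, -4); (3, -5) → (-9, 5); (4, 1) → (-12, -1)
T2 translate by (4, -4): (3, -1) → (7, -5); (15, -3) → (19, -7); (9, -4) → (13, -8); (-9, 5) → (-5, 1); (-12, -1) → (-8, -5)
T3 translate by (0, 1): (7, -5) → (7, -4); (19, -7) → (19, -6); (13, -8) → (13, -7); (-5, 1) → (-5, 2); (-8, -5) → (-8, -4)
T4 translate by (-5, -6): (7, -4) → (2, -10); (19, -6) → (14, -12); (13, -7) → (8, -13); (-5, 2) → (-10, -4); (-8, -4) → (-13, -10)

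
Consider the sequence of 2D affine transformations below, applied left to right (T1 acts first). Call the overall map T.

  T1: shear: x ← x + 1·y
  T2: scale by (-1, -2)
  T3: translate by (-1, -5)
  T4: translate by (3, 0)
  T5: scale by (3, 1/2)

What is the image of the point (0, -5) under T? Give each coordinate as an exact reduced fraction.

T1 shear: x ← x + 1·y: (0, -5) → (-5, -5)
T2 scale by (-1, -2): (-5, -5) → (5, 10)
T3 translate by (-1, -5): (5, 10) → (4, 5)
T4 translate by (3, 0): (4, 5) → (7, 5)
T5 scale by (3, 1/2): (7, 5) → (21, 5/2)

T(p) = (21, 5/2)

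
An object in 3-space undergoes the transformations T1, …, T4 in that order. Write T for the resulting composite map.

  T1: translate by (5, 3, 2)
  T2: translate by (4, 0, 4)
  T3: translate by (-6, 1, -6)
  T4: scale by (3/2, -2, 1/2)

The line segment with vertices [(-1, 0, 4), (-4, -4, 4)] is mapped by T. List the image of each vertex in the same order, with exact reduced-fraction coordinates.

T1 translate by (5, 3, 2): (-1, 0, 4) → (4, 3, 6); (-4, -4, 4) → (1, -1, 6)
T2 translate by (4, 0, 4): (4, 3, 6) → (8, 3, 10); (1, -1, 6) → (5, -1, 10)
T3 translate by (-6, 1, -6): (8, 3, 10) → (2, 4, 4); (5, -1, 10) → (-1, 0, 4)
T4 scale by (3/2, -2, 1/2): (2, 4, 4) → (3, -8, 2); (-1, 0, 4) → (-3/2, 0, 2)

image vertices: (3, -8, 2), (-3/2, 0, 2)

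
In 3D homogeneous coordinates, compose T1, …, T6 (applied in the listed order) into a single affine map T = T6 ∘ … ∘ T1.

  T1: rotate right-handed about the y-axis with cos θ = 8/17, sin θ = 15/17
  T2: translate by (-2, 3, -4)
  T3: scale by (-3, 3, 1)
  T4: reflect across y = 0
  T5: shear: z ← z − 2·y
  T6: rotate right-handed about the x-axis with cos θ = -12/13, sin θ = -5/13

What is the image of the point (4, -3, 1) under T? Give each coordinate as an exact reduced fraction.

T(p) = (-39/17, -600/221, 1440/221)

T1 rotate right-handed about the y-axis with cos θ = 8/17, sin θ = 15/17: (4, -3, 1) → (47/17, -3, -52/17)
T2 translate by (-2, 3, -4): (47/17, -3, -52/17) → (13/17, 0, -120/17)
T3 scale by (-3, 3, 1): (13/17, 0, -120/17) → (-39/17, 0, -120/17)
T4 reflect across y = 0: (-39/17, 0, -120/17) → (-39/17, 0, -120/17)
T5 shear: z ← z − 2·y: (-39/17, 0, -120/17) → (-39/17, 0, -120/17)
T6 rotate right-handed about the x-axis with cos θ = -12/13, sin θ = -5/13: (-39/17, 0, -120/17) → (-39/17, -600/221, 1440/221)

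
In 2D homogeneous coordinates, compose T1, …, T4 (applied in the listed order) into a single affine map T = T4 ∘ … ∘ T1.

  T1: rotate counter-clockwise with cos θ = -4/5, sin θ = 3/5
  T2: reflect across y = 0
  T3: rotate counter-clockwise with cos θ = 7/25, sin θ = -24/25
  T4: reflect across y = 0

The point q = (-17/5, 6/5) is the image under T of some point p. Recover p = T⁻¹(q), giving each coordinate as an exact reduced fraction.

p = (2, -3)

T1 = [-4/5 -3/5 0; 3/5 -4/5 0; 0 0 1]
T2·T1 = [-4/5 -3/5 0; -3/5 4/5 0; 0 0 1]
T3·…·T1 = [-4/5 3/5 0; 3/5 4/5 0; 0 0 1]
T4·…·T1 = [-4/5 3/5 0; -3/5 -4/5 0; 0 0 1]
det M = 1; M⁻¹ = [-4/5 -3/5 0; 3/5 -4/5 0; 0 0 1]
M⁻¹ · (-17/5, 6/5)ᵀ = (2, -3)ᵀ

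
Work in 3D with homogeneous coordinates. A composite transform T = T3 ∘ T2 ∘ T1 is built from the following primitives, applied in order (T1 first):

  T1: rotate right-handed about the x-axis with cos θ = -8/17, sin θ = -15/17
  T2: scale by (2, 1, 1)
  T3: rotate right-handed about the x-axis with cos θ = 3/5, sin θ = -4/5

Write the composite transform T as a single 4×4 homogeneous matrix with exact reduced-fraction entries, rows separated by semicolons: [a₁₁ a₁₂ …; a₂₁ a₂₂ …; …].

T = [2 0 0 0; 0 -84/85 13/85 0; 0 -13/85 -84/85 0; 0 0 0 1]

T1 = [1 0 0 0; 0 -8/17 15/17 0; 0 -15/17 -8/17 0; 0 0 0 1]
T2·T1 = [2 0 0 0; 0 -8/17 15/17 0; 0 -15/17 -8/17 0; 0 0 0 1]
T3·…·T1 = [2 0 0 0; 0 -84/85 13/85 0; 0 -13/85 -84/85 0; 0 0 0 1]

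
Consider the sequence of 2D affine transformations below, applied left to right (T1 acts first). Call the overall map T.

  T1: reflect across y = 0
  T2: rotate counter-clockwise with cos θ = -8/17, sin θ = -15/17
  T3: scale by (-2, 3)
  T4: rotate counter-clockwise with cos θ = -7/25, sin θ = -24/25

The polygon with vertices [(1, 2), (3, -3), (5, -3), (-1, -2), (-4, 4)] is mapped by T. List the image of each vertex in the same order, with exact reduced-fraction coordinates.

image vertices: (-92/85, -369/85), (-4674/425, 2457/425), (-7058/425, 2319/425), (92/85, 369/85), (6232/425, -3276/425)

T1 reflect across y = 0: (1, 2) → (1, -2); (3, -3) → (3, 3); (5, -3) → (5, 3); (-1, -2) → (-1, 2); (-4, 4) → (-4, -4)
T2 rotate counter-clockwise with cos θ = -8/17, sin θ = -15/17: (1, -2) → (-38/17, 1/17); (3, 3) → (21/17, -69/17); (5, 3) → (5/17, -99/17); (-1, 2) → (38/17, -1/17); (-4, -4) → (-28/17, 92/17)
T3 scale by (-2, 3): (-38/17, 1/17) → (76/17, 3/17); (21/17, -69/17) → (-42/17, -207/17); (5/17, -99/17) → (-10/17, -297/17); (38/17, -1/17) → (-76/17, -3/17); (-28/17, 92/17) → (56/17, 276/17)
T4 rotate counter-clockwise with cos θ = -7/25, sin θ = -24/25: (76/17, 3/17) → (-92/85, -369/85); (-42/17, -207/17) → (-4674/425, 2457/425); (-10/17, -297/17) → (-7058/425, 2319/425); (-76/17, -3/17) → (92/85, 369/85); (56/17, 276/17) → (6232/425, -3276/425)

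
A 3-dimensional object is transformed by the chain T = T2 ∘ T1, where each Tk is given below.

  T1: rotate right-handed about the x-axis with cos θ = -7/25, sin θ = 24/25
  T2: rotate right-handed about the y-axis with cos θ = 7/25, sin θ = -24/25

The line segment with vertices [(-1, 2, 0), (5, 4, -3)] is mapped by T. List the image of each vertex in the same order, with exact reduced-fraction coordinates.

T1 rotate right-handed about the x-axis with cos θ = -7/25, sin θ = 24/25: (-1, 2, 0) → (-1, -14/25, 48/25); (5, 4, -3) → (5, 44/25, 117/25)
T2 rotate right-handed about the y-axis with cos θ = 7/25, sin θ = -24/25: (-1, -14/25, 48/25) → (-1327/625, -14/25, -264/625); (5, 44/25, 117/25) → (-1933/625, 44/25, 3819/625)

image vertices: (-1327/625, -14/25, -264/625), (-1933/625, 44/25, 3819/625)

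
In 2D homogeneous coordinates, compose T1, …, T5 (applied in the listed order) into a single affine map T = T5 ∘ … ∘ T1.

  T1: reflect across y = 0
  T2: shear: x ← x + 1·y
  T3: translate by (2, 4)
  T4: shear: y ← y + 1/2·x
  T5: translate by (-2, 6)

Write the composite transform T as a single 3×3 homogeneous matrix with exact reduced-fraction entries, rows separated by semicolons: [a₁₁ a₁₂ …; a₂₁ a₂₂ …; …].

T1 = [1 0 0; 0 -1 0; 0 0 1]
T2·T1 = [1 -1 0; 0 -1 0; 0 0 1]
T3·…·T1 = [1 -1 2; 0 -1 4; 0 0 1]
T4·…·T1 = [1 -1 2; 1/2 -3/2 5; 0 0 1]
T5·…·T1 = [1 -1 0; 1/2 -3/2 11; 0 0 1]

T = [1 -1 0; 1/2 -3/2 11; 0 0 1]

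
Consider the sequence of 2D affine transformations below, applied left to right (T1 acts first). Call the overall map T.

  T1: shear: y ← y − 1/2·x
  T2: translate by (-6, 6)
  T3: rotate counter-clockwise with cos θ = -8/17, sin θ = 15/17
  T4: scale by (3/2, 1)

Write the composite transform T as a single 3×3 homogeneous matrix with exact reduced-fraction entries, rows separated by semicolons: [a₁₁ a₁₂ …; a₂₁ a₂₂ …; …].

T1 = [1 0 0; -1/2 1 0; 0 0 1]
T2·T1 = [1 0 -6; -1/2 1 6; 0 0 1]
T3·…·T1 = [-1/34 -15/17 -42/17; 19/17 -8/17 -138/17; 0 0 1]
T4·…·T1 = [-3/68 -45/34 -63/17; 19/17 -8/17 -138/17; 0 0 1]

T = [-3/68 -45/34 -63/17; 19/17 -8/17 -138/17; 0 0 1]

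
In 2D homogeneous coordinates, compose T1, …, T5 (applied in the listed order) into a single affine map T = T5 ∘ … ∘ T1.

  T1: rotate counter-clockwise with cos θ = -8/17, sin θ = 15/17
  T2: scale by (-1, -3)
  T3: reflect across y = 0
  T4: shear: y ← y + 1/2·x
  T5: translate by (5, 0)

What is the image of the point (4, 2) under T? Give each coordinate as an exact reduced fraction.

T1 rotate counter-clockwise with cos θ = -8/17, sin θ = 15/17: (4, 2) → (-62/17, 44/17)
T2 scale by (-1, -3): (-62/17, 44/17) → (62/17, -132/17)
T3 reflect across y = 0: (62/17, -132/17) → (62/17, 132/17)
T4 shear: y ← y + 1/2·x: (62/17, 132/17) → (62/17, 163/17)
T5 translate by (5, 0): (62/17, 163/17) → (147/17, 163/17)

T(p) = (147/17, 163/17)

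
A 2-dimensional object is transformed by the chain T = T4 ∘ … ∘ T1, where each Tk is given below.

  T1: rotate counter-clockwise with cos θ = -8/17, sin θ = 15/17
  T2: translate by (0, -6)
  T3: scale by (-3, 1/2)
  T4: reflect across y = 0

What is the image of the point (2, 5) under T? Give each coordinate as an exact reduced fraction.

T1 rotate counter-clockwise with cos θ = -8/17, sin θ = 15/17: (2, 5) → (-91/17, -10/17)
T2 translate by (0, -6): (-91/17, -10/17) → (-91/17, -112/17)
T3 scale by (-3, 1/2): (-91/17, -112/17) → (273/17, -56/17)
T4 reflect across y = 0: (273/17, -56/17) → (273/17, 56/17)

T(p) = (273/17, 56/17)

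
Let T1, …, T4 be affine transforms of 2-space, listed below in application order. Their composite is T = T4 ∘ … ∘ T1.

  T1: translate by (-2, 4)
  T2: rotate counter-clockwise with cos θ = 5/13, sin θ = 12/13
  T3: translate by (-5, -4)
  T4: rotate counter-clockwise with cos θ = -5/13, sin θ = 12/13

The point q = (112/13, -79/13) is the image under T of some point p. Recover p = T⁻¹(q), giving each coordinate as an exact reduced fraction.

p = (-1, -1)

T1 = [1 0 -2; 0 1 4; 0 0 1]
T2·T1 = [5/13 -12/13 -58/13; 12/13 5/13 -4/13; 0 0 1]
T3·…·T1 = [5/13 -12/13 -123/13; 12/13 5/13 -56/13; 0 0 1]
T4·…·T1 = [-1 0 99/13; 0 -1 -92/13; 0 0 1]
det M = 1; M⁻¹ = [-1 0 99/13; 0 -1 -92/13; 0 0 1]
M⁻¹ · (112/13, -79/13)ᵀ = (-1, -1)ᵀ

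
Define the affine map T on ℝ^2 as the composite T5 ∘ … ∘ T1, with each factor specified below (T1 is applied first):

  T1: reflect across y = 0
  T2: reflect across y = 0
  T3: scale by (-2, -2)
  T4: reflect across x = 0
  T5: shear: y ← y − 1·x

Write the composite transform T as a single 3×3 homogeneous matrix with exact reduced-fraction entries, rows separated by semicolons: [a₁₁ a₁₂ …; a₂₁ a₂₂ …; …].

T1 = [1 0 0; 0 -1 0; 0 0 1]
T2·T1 = [1 0 0; 0 1 0; 0 0 1]
T3·…·T1 = [-2 0 0; 0 -2 0; 0 0 1]
T4·…·T1 = [2 0 0; 0 -2 0; 0 0 1]
T5·…·T1 = [2 0 0; -2 -2 0; 0 0 1]

T = [2 0 0; -2 -2 0; 0 0 1]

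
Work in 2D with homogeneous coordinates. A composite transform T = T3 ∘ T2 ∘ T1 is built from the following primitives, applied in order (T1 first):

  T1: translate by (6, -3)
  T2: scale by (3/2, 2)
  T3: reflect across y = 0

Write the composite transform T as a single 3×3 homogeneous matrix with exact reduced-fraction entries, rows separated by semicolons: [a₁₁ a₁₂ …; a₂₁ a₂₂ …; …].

T1 = [1 0 6; 0 1 -3; 0 0 1]
T2·T1 = [3/2 0 9; 0 2 -6; 0 0 1]
T3·…·T1 = [3/2 0 9; 0 -2 6; 0 0 1]

T = [3/2 0 9; 0 -2 6; 0 0 1]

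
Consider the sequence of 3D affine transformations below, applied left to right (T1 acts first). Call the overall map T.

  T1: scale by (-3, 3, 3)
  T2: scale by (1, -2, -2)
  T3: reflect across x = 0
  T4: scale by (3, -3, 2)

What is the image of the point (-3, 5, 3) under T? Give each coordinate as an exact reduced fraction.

T1 scale by (-3, 3, 3): (-3, 5, 3) → (9, 15, 9)
T2 scale by (1, -2, -2): (9, 15, 9) → (9, -30, -18)
T3 reflect across x = 0: (9, -30, -18) → (-9, -30, -18)
T4 scale by (3, -3, 2): (-9, -30, -18) → (-27, 90, -36)

T(p) = (-27, 90, -36)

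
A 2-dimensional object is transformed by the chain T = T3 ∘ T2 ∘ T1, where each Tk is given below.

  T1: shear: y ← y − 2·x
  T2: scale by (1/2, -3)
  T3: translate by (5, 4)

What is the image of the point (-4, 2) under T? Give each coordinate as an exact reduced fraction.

T1 shear: y ← y − 2·x: (-4, 2) → (-4, 10)
T2 scale by (1/2, -3): (-4, 10) → (-2, -30)
T3 translate by (5, 4): (-2, -30) → (3, -26)

T(p) = (3, -26)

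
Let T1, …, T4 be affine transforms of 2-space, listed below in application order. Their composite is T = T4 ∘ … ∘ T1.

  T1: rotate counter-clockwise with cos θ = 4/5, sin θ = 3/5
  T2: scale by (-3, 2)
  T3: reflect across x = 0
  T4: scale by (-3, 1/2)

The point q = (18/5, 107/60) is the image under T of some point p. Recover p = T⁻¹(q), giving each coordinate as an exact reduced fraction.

p = (3/4, 5/3)

T1 = [4/5 -3/5 0; 3/5 4/5 0; 0 0 1]
T2·T1 = [-12/5 9/5 0; 6/5 8/5 0; 0 0 1]
T3·…·T1 = [12/5 -9/5 0; 6/5 8/5 0; 0 0 1]
T4·…·T1 = [-36/5 27/5 0; 3/5 4/5 0; 0 0 1]
det M = -9; M⁻¹ = [-4/45 3/5 0; 1/15 4/5 0; 0 0 1]
M⁻¹ · (18/5, 107/60)ᵀ = (3/4, 5/3)ᵀ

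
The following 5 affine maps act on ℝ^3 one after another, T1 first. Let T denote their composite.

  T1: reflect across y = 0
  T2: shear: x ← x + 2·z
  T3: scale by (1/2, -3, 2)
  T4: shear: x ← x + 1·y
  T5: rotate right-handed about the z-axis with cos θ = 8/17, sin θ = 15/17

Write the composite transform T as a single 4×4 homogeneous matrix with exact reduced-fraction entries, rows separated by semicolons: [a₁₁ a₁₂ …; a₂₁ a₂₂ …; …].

T = [4/17 -21/17 8/17 0; 15/34 69/17 15/17 0; 0 0 2 0; 0 0 0 1]

T1 = [1 0 0 0; 0 -1 0 0; 0 0 1 0; 0 0 0 1]
T2·T1 = [1 0 2 0; 0 -1 0 0; 0 0 1 0; 0 0 0 1]
T3·…·T1 = [1/2 0 1 0; 0 3 0 0; 0 0 2 0; 0 0 0 1]
T4·…·T1 = [1/2 3 1 0; 0 3 0 0; 0 0 2 0; 0 0 0 1]
T5·…·T1 = [4/17 -21/17 8/17 0; 15/34 69/17 15/17 0; 0 0 2 0; 0 0 0 1]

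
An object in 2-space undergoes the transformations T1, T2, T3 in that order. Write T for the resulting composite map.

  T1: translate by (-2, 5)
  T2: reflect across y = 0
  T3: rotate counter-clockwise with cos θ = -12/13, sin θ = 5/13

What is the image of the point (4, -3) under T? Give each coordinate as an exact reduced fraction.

T(p) = (-14/13, 34/13)

T1 translate by (-2, 5): (4, -3) → (2, 2)
T2 reflect across y = 0: (2, 2) → (2, -2)
T3 rotate counter-clockwise with cos θ = -12/13, sin θ = 5/13: (2, -2) → (-14/13, 34/13)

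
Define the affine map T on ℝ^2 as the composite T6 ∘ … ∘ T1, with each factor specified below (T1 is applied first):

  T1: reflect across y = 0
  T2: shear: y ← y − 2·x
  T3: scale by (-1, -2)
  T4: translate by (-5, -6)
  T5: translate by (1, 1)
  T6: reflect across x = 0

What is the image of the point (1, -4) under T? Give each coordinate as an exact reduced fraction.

T1 reflect across y = 0: (1, -4) → (1, 4)
T2 shear: y ← y − 2·x: (1, 4) → (1, 2)
T3 scale by (-1, -2): (1, 2) → (-1, -4)
T4 translate by (-5, -6): (-1, -4) → (-6, -10)
T5 translate by (1, 1): (-6, -10) → (-5, -9)
T6 reflect across x = 0: (-5, -9) → (5, -9)

T(p) = (5, -9)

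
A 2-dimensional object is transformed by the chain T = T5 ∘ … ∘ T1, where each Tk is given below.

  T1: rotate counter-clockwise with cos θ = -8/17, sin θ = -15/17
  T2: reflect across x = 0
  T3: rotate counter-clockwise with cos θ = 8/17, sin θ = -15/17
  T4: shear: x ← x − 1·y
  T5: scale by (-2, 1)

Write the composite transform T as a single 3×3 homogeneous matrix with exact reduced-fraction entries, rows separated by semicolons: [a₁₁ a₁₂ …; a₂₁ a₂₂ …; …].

T1 = [-8/17 15/17 0; -15/17 -8/17 0; 0 0 1]
T2·T1 = [8/17 -15/17 0; -15/17 -8/17 0; 0 0 1]
T3·…·T1 = [-161/289 -240/289 0; -240/289 161/289 0; 0 0 1]
T4·…·T1 = [79/289 -401/289 0; -240/289 161/289 0; 0 0 1]
T5·…·T1 = [-158/289 802/289 0; -240/289 161/289 0; 0 0 1]

T = [-158/289 802/289 0; -240/289 161/289 0; 0 0 1]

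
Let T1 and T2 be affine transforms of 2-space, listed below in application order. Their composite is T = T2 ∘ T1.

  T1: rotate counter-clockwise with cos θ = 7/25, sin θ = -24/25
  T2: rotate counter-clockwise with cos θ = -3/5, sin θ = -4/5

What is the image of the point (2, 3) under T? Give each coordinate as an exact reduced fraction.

T(p) = (-366/125, -263/125)

T1 rotate counter-clockwise with cos θ = 7/25, sin θ = -24/25: (2, 3) → (86/25, -27/25)
T2 rotate counter-clockwise with cos θ = -3/5, sin θ = -4/5: (86/25, -27/25) → (-366/125, -263/125)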